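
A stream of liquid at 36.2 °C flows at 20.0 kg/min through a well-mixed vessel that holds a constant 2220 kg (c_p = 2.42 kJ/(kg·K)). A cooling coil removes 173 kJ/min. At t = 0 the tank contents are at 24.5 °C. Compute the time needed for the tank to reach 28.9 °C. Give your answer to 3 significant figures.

M c_p dT/dt = ṁ c_p (T_in − T) − Q̇.
τ = M/ṁ = 111.00 min; T_ss = T_in − Q̇/(ṁ c_p) = 32.626 °C.
T(t) = T_ss + (T₀ − T_ss) e^(−t/τ). Set T = 28.9:
e^(−t/τ) = (28.9 − 32.626)/(24.5 − 32.626) = 0.45850
t = −111.00 · ln(0.45850) = 86.557 min.

86.6 min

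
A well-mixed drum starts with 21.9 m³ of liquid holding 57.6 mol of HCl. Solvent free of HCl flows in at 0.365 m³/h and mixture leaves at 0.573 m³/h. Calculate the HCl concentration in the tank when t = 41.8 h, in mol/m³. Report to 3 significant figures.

1.08 mol/m³

Let m(t) be the amount of HCl. Volume: V(t) = V₀ + (Q_in − Q_out) t = 21.9 − 0.20800 t; V(41.8) = 13.206 m³.
No HCl enters, so dm/dt = −Q_out · (m/V).
Separate: dm/m = −Q_out dt/V(t) ⇒ ln(m/m₀) = −(Q_out/(Q_in−Q_out)) ln(V/V₀).
m = m₀ (V₀/V)^(Q_out/(Q_in−Q_out)) = 57.6 × (21.9/13.206)^(-2.7548) = 14.297 mol.
C = m/V = 14.297/13.206 = 1.0826 mol/m³.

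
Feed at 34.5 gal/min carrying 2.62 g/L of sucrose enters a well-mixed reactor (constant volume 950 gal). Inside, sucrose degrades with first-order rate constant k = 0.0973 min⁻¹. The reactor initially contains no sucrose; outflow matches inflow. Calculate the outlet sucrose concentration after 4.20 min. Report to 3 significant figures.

0.306 g/L

Accumulation = in − out − consumed: V dC/dt = Q C_in − Q C − k V C.
dC/dt = (Q/V) C_in − (Q/V + k) C; effective rate a = Q/V + k = 0.036316 + 0.0973 = 0.13362 min⁻¹.
C_ss = Q C_in/(Q + kV) = 0.71210 g/L; C(t) = C_ss + (C₀ − C_ss) e^(−a t).
C(4.20) = 0.71210 + (-0.71210)·e^(−0.13362·4.20) = 0.71210 + (-0.71210)·0.57053 = 0.30582 g/L.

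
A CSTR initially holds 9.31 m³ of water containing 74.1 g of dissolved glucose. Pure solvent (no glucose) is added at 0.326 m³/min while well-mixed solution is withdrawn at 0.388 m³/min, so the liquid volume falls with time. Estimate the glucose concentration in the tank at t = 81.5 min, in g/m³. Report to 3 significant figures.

0.130 g/m³

Let m(t) be the amount of glucose. Volume: V(t) = V₀ + (Q_in − Q_out) t = 9.31 − 0.062000 t; V(81.5) = 4.2570 m³.
No glucose enters, so dm/dt = −Q_out · (m/V).
Separate: dm/m = −Q_out dt/V(t) ⇒ ln(m/m₀) = −(Q_out/(Q_in−Q_out)) ln(V/V₀).
m = m₀ (V₀/V)^(Q_out/(Q_in−Q_out)) = 74.1 × (9.31/4.2570)^(-6.2581) = 0.55340 g.
C = m/V = 0.55340/4.2570 = 0.13000 g/m³.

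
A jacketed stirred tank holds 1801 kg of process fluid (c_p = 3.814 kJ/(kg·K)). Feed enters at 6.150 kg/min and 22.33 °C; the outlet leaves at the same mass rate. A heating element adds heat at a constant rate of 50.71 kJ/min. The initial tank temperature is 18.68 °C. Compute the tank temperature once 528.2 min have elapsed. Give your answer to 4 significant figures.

M c_p dT/dt = ṁ c_p (T_in − T) + Q̇.
Rearrange: dT/dt = (T_ss − T)/τ with τ = M/ṁ = 292.846 min and T_ss = T_in + Q̇/(ṁ c_p) = 24.4919 °C.
T approaches T_ss exponentially: T(t) = T_ss + (T₀ − T_ss) e^(−t/τ).
T(528.2) = 24.4919 + (-5.81191)·e^(−528.2/292.846) = 24.4919 + (-5.81191)·0.164691 = 23.5347 °C.

23.53 °C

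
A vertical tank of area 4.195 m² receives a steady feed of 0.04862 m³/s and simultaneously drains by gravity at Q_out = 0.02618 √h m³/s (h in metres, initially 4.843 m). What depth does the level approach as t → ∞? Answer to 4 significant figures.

A dh/dt = Q_in − 0.02618 √h. Steady state requires inflow = outflow:
Q_in = 0.02618 √h_ss ⇒ √h_ss = 0.04862/0.02618 = 1.85714.
h_ss = 1.85714² = 3.44898 m. (Since h₀ = 4.843 m > h_ss, the level will fall toward this value.)

3.449 m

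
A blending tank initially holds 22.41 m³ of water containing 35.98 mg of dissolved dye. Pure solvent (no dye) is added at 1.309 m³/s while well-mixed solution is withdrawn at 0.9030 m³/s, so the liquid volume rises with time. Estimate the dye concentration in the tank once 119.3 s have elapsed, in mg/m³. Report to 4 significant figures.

0.03926 mg/m³

Total volume: dV/dt = Q_in − Q_out = 0.406000 m³/s, so V(t) = 22.41 + 0.406000 t and V(119.3) = 70.8458 m³.
Species balance (pure solvent in): dm/dt = −Q_out · m/V(t).
dm/m = −Q_out dt/(V₀ + 0.406000 t); integrating gives ln(m/m₀) = −(Q_out/(Q_in−Q_out)) ln(V/V₀).
m = m₀ (V₀/V)^(Q_out/(Q_in−Q_out)) = 35.98 × (22.41/70.8458)^(2.22414) = 2.78148 mg.
C = m/V = 2.78148/70.8458 = 0.0392611 mg/m³.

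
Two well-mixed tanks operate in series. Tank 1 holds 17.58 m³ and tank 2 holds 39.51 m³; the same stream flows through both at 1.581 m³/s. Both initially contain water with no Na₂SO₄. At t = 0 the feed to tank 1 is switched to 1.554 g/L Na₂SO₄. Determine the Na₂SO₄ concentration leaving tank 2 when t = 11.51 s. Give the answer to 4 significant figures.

0.2301 g/L

Time constants: τᵢ = Vᵢ/Q for each well-mixed tank.
τ₁ = 17.58/1.581 = 11.1195 s; τ₂ = 39.51/1.581 = 24.9905 s.
Tank 1: C₁ = C_in(1 − e^(−t/τ₁)). Tank 2 (τ₁ ≠ τ₂): C₂ = C_in[1 − (τ₁ e^(−t/τ₁) − τ₂ e^(−t/τ₂))/(τ₁ − τ₂)].
At t = 11.51: e^(−t/τ₁) = 0.355186, e^(−t/τ₂) = 0.630921.
C₂ = 1.554·[1 − (11.1195·0.355186 − 24.9905·0.630921)/(-13.8710)] = 1.554·0.148038 = 0.230052 g/L.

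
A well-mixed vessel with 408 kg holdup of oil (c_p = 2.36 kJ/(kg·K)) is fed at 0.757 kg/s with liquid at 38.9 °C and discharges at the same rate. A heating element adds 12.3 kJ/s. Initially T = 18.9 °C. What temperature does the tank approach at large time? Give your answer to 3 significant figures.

45.8 °C

Heat balance on the well-mixed liquid: M c_p dT/dt = ṁ c_p (T_in − T) + 12.3.
At steady state dT/dt = 0 ⇒ T_ss = T_in + Q̇/(ṁ c_p) = 38.9 + 12.3/(0.757·2.36) = 45.785 °C.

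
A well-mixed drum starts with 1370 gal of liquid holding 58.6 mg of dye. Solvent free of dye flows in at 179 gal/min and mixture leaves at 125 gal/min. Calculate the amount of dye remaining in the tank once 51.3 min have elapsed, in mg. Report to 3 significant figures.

4.53 mg

Total volume: dV/dt = Q_in − Q_out = 54.000 gal/min, so V(t) = 1370 + 54.000 t and V(51.3) = 4140.2 gal.
No dye enters, so dm/dt = −Q_out · (m/V).
dm/m = −Q_out dt/(V₀ + 54.000 t); integrating gives ln(m/m₀) = −(Q_out/(Q_in−Q_out)) ln(V/V₀).
m = m₀ (V₀/V)^(Q_out/(Q_in−Q_out)) = 58.6 × (1370/4140.2)^(2.3148) = 4.5299 mg.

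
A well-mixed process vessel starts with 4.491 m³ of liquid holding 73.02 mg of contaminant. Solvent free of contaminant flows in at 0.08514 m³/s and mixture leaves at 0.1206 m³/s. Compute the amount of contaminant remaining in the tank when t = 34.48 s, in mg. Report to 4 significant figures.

Total volume: dV/dt = Q_in − Q_out = -0.0354600 m³/s, so V(t) = 4.491 − 0.0354600 t and V(34.48) = 3.26834 m³.
Species balance (pure solvent in): dm/dt = −Q_out · m/V(t).
dm/m = −Q_out dt/(V₀ − 0.0354600 t); integrating gives ln(m/m₀) = −(Q_out/(Q_in−Q_out)) ln(V/V₀).
m = m₀ (V₀/V)^(Q_out/(Q_in−Q_out)) = 73.02 × (4.491/3.26834)^(-3.40102) = 24.7769 mg.

24.78 mg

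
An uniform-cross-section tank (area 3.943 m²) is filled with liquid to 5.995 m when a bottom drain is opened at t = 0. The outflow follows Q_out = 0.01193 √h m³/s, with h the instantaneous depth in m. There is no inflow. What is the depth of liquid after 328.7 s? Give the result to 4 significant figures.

3.807 m

With no inflow, A dh/dt = −0.01193 √h.
Separate and integrate: 2(√h − √h₀) = −(0.01193/A) t.
√h = √5.995 − 0.01193·328.7/(2·3.943) = 2.44847 − 0.497260 = 1.95121.
h = 1.95121² = 3.80722 m.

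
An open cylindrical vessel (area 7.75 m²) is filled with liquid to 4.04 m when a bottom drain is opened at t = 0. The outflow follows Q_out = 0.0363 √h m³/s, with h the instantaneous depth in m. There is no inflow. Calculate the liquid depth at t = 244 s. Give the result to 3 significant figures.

2.07 m

With no inflow, A dh/dt = −0.0363 √h.
This is separable: 2 d(√h)/dt = −0.0363/A, so √h = √h₀ − (0.0363/(2A)) t.
√h = √4.04 − 0.0363·244/(2·7.75) = 2.0100 − 0.57143 = 1.4385.
h = 1.4385² = 2.0694 m.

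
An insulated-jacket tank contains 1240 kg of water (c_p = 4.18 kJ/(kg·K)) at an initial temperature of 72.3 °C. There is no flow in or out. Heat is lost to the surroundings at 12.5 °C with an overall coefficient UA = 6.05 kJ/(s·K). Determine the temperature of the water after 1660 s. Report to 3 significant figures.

M c_p dT/dt = −UA(T − T_amb).
dT/dt = (T_ss − T)/τ with T_ss = T_amb = 12.500 °C, τ = M c_p/UA = 1240·4.18/6.05 = 856.73 s.
Solution: T(t) = T_ss + (T₀ − T_ss) e^(−t/τ).
T(1660) = 12.500 + (59.800)·0.14405 = 21.114 °C.

21.1 °C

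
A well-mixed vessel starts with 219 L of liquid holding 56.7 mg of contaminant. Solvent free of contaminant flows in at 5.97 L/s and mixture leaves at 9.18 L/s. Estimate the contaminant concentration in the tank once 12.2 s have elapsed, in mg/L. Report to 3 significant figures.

Total volume: dV/dt = Q_in − Q_out = -3.2100 L/s, so V(t) = 219 − 3.2100 t and V(12.2) = 179.84 L.
No contaminant enters, so dm/dt = −Q_out · (m/V).
Separate: dm/m = −Q_out dt/V(t) ⇒ ln(m/m₀) = −(Q_out/(Q_in−Q_out)) ln(V/V₀).
m = m₀ (V₀/V)^(Q_out/(Q_in−Q_out)) = 56.7 × (219/179.84)^(-2.8598) = 32.277 mg.
C = m/V = 32.277/179.84 = 0.17948 mg/L.

0.179 mg/L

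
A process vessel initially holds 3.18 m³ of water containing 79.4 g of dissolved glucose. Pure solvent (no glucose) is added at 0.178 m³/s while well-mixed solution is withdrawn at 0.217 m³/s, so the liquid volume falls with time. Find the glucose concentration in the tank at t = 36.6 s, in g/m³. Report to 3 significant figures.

1.65 g/m³

Total volume: dV/dt = Q_in − Q_out = -0.039000 m³/s, so V(t) = 3.18 − 0.039000 t and V(36.6) = 1.7526 m³.
Species balance (pure solvent in): dm/dt = −Q_out · m/V(t).
Separate: dm/m = −Q_out dt/V(t) ⇒ ln(m/m₀) = −(Q_out/(Q_in−Q_out)) ln(V/V₀).
m = m₀ (V₀/V)^(Q_out/(Q_in−Q_out)) = 79.4 × (3.18/1.7526)^(-5.5641) = 2.8850 g.
C = m/V = 2.8850/1.7526 = 1.6461 g/m³.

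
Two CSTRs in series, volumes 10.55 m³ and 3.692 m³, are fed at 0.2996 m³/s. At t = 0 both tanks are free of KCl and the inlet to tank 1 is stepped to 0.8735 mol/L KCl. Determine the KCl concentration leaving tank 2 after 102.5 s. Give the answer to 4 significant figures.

Time constants: τᵢ = Vᵢ/Q for each well-mixed tank.
τ₁ = 10.55/0.2996 = 35.2136 s; τ₂ = 3.692/0.2996 = 12.3231 s.
Tank 1: C₁ = C_in(1 − e^(−t/τ₁)). Tank 2 (τ₁ ≠ τ₂): C₂ = C_in[1 − (τ₁ e^(−t/τ₁) − τ₂ e^(−t/τ₂))/(τ₁ − τ₂)].
At t = 102.5: e^(−t/τ₁) = 0.0544319, e^(−t/τ₂) = 0.000244153.
C₂ = 0.8735·[1 − (35.2136·0.0544319 − 12.3231·0.000244153)/(22.8905)] = 0.8735·0.916396 = 0.800472 mol/L.

0.8005 mol/L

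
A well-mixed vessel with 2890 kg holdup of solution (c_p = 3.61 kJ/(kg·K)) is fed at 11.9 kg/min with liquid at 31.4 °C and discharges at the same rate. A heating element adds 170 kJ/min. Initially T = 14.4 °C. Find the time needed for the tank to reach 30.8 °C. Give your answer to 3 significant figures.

371 min

Unsteady energy balance on the tank contents: M c_p dT/dt = ṁ c_p (T_in − T) + 170.
τ = M/ṁ = 242.86 min; T_ss = T_in + Q̇/(ṁ c_p) = 35.357 °C.
T(t) = T_ss + (T₀ − T_ss) e^(−t/τ). Set T = 30.8:
e^(−t/τ) = (30.8 − 35.357)/(14.4 − 35.357) = 0.21746
t = −242.86 · ln(0.21746) = 370.54 min.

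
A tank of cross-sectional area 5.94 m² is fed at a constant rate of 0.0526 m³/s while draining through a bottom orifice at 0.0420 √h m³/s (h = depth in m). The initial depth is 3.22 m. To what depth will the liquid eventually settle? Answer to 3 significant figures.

A dh/dt = Q_in − 0.0420 √h. Steady state requires inflow = outflow:
Q_in = 0.0420 √h_ss ⇒ √h_ss = 0.0526/0.0420 = 1.2524.
h_ss = 1.2524² = 1.5685 m. (Since h₀ = 3.22 m > h_ss, the level will fall toward this value.)

1.57 m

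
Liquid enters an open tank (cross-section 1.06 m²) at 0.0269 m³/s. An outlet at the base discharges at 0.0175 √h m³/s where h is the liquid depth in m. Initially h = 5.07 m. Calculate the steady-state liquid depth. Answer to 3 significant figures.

Mass balance (ρ constant): A dh/dt = Q_in − 0.0175 √h. At steady state dh/dt = 0:
Q_in = 0.0175 √h_ss ⇒ √h_ss = 0.0269/0.0175 = 1.5371.
h_ss = 1.5371² = 2.3628 m. (Since h₀ = 5.07 m > h_ss, the level will fall toward this value.)

2.36 m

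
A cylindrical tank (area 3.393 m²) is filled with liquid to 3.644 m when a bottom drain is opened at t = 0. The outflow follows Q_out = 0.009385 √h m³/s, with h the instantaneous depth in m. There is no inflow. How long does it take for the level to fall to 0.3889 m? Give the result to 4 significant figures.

929.4 s

A dh/dt = −Q_out = −0.009385 √h.
Separate and integrate: 2(√h − √h₀) = −(0.009385/A) t.
t = 2A(√h₀ − √h)/0.009385 = 2·3.393·(√3.644 − √0.3889)/0.009385
  = 6.78600 × (1.90893 − 0.623618) / 0.009385 = 929.366 s.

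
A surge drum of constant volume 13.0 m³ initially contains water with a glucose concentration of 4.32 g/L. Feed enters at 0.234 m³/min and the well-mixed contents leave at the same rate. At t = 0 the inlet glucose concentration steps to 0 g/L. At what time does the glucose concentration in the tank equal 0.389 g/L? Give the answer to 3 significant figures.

134 min

Transient balance on the dissolved component: V dC/dt = Q(C_in − C), so τ = V/Q = 55.556 min.
C(t) = C_in + (C₀ − C_in) e^(−t/τ). Set C = 0.389 and solve for t:
e^(−t/τ) = (C − C_in)/(C₀ − C_in) = (0.389 − 0)/(4.32 − 0) = 0.090046
t = −τ ln(…) = 55.556 × 2.4074 = 133.75 min.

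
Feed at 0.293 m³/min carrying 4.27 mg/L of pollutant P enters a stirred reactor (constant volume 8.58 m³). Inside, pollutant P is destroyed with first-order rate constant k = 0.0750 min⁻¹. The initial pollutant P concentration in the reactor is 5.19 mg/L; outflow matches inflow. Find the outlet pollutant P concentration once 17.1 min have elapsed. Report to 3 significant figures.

Accumulation = in − out − consumed: V dC/dt = Q C_in − Q C − k V C.
This is linear with rate a = Q/V + k = 0.10915 min⁻¹.
C_ss = Q C_in/(Q + kV) = 1.3359 mg/L; C(t) = C_ss + (C₀ − C_ss) e^(−a t).
C(17.1) = 1.3359 + (3.8541)·e^(−0.10915·17.1) = 1.3359 + (3.8541)·0.15467 = 1.9321 mg/L.

1.93 mg/L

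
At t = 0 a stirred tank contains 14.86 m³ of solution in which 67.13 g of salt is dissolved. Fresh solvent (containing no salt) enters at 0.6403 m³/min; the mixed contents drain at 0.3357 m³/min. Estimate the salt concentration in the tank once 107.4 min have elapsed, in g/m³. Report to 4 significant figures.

Let m(t) be the amount of salt. Volume: V(t) = V₀ + (Q_in − Q_out) t = 14.86 + 0.304600 t; V(107.4) = 47.5740 m³.
Species balance (pure solvent in): dm/dt = −Q_out · m/V(t).
Separate: dm/m = −Q_out dt/V(t) ⇒ ln(m/m₀) = −(Q_out/(Q_in−Q_out)) ln(V/V₀).
m = m₀ (V₀/V)^(Q_out/(Q_in−Q_out)) = 67.13 × (14.86/47.5740)^(1.10210) = 18.6195 g.
C = m/V = 18.6195/47.5740 = 0.391380 g/m³.

0.3914 g/m³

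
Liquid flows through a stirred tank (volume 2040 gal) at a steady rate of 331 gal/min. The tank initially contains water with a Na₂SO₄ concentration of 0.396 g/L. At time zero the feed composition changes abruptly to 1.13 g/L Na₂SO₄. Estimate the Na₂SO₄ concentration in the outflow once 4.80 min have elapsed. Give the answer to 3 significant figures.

0.793 g/L

Mass balance on the solute (V constant): V dC/dt = Q(C_in − C).
So dC/dt = (C_in − C)/τ with τ = V/Q = 2040/331 = 6.1631 min.
This is linear first-order; C(t) = C_in + (C₀ − C_in) e^(−t/τ).
C(4.80) = 1.13 + (0.396 − 1.13)·e^(−4.80/6.1631) = 1.13 + (-0.73400)·0.45895 = 0.79313 g/L.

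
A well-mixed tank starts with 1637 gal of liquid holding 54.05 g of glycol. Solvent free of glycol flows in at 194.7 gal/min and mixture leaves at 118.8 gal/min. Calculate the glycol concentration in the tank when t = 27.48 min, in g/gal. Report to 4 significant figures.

Total volume: dV/dt = Q_in − Q_out = 75.9000 gal/min, so V(t) = 1637 + 75.9000 t and V(27.48) = 3722.73 gal.
Species balance (pure solvent in): dm/dt = −Q_out · m/V(t).
dm/m = −Q_out dt/(V₀ + 75.9000 t); integrating gives ln(m/m₀) = −(Q_out/(Q_in−Q_out)) ln(V/V₀).
m = m₀ (V₀/V)^(Q_out/(Q_in−Q_out)) = 54.05 × (1637/3722.73)^(1.56522) = 14.9385 g.
C = m/V = 14.9385/3722.73 = 0.00401277 g/gal.

0.004013 g/gal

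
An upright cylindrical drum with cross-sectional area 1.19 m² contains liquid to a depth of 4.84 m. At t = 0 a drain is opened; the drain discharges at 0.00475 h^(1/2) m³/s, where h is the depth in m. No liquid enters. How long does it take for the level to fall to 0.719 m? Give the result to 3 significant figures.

677 s

Volume balance on the tank: A dh/dt = −0.00475 √h.
This is separable: 2 d(√h)/dt = −0.00475/A, so √h = √h₀ − (0.00475/(2A)) t.
t = 2A(√h₀ − √h)/0.00475 = 2·1.19·(√4.84 − √0.719)/0.00475
  = 2.3800 × (2.2000 − 0.84794) / 0.00475 = 677.45 s.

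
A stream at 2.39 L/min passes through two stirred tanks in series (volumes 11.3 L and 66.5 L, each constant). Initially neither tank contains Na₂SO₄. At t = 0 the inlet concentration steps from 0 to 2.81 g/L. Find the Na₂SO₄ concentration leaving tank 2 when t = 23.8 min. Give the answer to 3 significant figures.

Species balance on tank i: dCᵢ/dt = (Cᵢ₋₁ − Cᵢ)/τᵢ with τᵢ = Vᵢ/Q.
τ₁ = 11.3/2.39 = 4.7280 min; τ₂ = 66.5/2.39 = 27.824 min.
Solving the cascade with C₁(0)=C₂(0)=0 gives C₂(t) = C_in[1 − (τ₁ e^(−t/τ₁) − τ₂ e^(−t/τ₂))/(τ₁ − τ₂)].
At t = 23.8: e^(−t/τ₁) = 0.0065140, e^(−t/τ₂) = 0.42513.
C₂ = 2.81·[1 − (4.7280·0.0065140 − 27.824·0.42513)/(-23.096)] = 2.81·0.48918 = 1.3746 g/L.

1.37 g/L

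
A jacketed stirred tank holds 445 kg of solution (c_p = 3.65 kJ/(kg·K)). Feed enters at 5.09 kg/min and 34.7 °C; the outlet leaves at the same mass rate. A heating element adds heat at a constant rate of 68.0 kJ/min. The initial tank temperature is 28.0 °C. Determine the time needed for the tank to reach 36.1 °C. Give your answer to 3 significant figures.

133 min

Energy balance: M c_p dT/dt = ṁ c_p (T_in − T) + 68.0.
τ = M/ṁ = 87.426 min; T_ss = T_in + Q̇/(ṁ c_p) = 38.360 °C.
T(t) = T_ss + (T₀ − T_ss) e^(−t/τ). Set T = 36.1:
e^(−t/τ) = (36.1 − 38.360)/(28.0 − 38.360) = 0.21816
t = −87.426 · ln(0.21816) = 133.11 min.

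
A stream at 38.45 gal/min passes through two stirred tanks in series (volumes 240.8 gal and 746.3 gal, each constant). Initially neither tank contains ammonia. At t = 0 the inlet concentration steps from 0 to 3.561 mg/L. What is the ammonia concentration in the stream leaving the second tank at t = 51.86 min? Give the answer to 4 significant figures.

3.198 mg/L

Species balance on tank i: dCᵢ/dt = (Cᵢ₋₁ − Cᵢ)/τᵢ with τᵢ = Vᵢ/Q.
τ₁ = 240.8/38.45 = 6.26268 min; τ₂ = 746.3/38.45 = 19.4096 min.
Solving the cascade with C₁(0)=C₂(0)=0 gives C₂(t) = C_in[1 − (τ₁ e^(−t/τ₁) − τ₂ e^(−t/τ₂))/(τ₁ − τ₂)].
At t = 51.86: e^(−t/τ₁) = 0.000253334, e^(−t/τ₂) = 0.0691228.
C₂ = 3.561·[1 − (6.26268·0.000253334 − 19.4096·0.0691228)/(-13.1469)] = 3.561·0.898071 = 3.19803 mg/L.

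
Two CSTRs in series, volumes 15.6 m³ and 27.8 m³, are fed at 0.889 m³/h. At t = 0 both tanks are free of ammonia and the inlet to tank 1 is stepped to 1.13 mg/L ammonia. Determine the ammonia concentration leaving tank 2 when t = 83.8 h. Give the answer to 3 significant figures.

0.966 mg/L

Time constants: τᵢ = Vᵢ/Q for each well-mixed tank.
τ₁ = 15.6/0.889 = 17.548 h; τ₂ = 27.8/0.889 = 31.271 h.
Solving the cascade with C₁(0)=C₂(0)=0 gives C₂(t) = C_in[1 − (τ₁ e^(−t/τ₁) − τ₂ e^(−t/τ₂))/(τ₁ − τ₂)].
At t = 83.8: e^(−t/τ₁) = 0.0084336, e^(−t/τ₂) = 0.068577.
C₂ = 1.13·[1 − (17.548·0.0084336 − 31.271·0.068577)/(-13.723)] = 1.13·0.85452 = 0.96560 mg/L.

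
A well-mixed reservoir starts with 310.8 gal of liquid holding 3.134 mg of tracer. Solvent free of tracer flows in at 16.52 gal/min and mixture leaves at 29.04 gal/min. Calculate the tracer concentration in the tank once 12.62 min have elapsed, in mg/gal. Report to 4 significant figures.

0.003951 mg/gal

Total volume: dV/dt = Q_in − Q_out = -12.5200 gal/min, so V(t) = 310.8 − 12.5200 t and V(12.62) = 152.798 gal.
Species balance (pure solvent in): dm/dt = −Q_out · m/V(t).
Separate: dm/m = −Q_out dt/V(t) ⇒ ln(m/m₀) = −(Q_out/(Q_in−Q_out)) ln(V/V₀).
m = m₀ (V₀/V)^(Q_out/(Q_in−Q_out)) = 3.134 × (310.8/152.798)^(-2.31949) = 0.603742 mg.
C = m/V = 0.603742/152.798 = 0.00395125 mg/gal.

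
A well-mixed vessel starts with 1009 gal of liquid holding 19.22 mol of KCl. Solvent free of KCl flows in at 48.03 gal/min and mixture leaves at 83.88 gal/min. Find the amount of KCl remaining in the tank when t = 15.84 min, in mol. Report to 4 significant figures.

Total volume: dV/dt = Q_in − Q_out = -35.8500 gal/min, so V(t) = 1009 − 35.8500 t and V(15.84) = 441.136 gal.
No KCl enters, so dm/dt = −Q_out · (m/V).
Separate: dm/m = −Q_out dt/V(t) ⇒ ln(m/m₀) = −(Q_out/(Q_in−Q_out)) ln(V/V₀).
m = m₀ (V₀/V)^(Q_out/(Q_in−Q_out)) = 19.22 × (1009/441.136)^(-2.33975) = 2.77356 mol.

2.774 mol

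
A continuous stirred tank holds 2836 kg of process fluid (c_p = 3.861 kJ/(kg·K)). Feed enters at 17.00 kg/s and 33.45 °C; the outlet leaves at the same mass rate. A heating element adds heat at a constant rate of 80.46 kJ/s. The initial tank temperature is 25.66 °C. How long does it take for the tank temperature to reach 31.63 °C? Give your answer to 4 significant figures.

181.0 s

Energy balance: M c_p dT/dt = ṁ c_p (T_in − T) + 80.46.
τ = M/ṁ = 166.824 s; T_ss = T_in + Q̇/(ṁ c_p) = 34.6758 °C.
T(t) = T_ss + (T₀ − T_ss) e^(−t/τ). Set T = 31.63:
e^(−t/τ) = (31.63 − 34.6758)/(25.66 − 34.6758) = 0.337832
t = −166.824 · ln(0.337832) = 181.038 s.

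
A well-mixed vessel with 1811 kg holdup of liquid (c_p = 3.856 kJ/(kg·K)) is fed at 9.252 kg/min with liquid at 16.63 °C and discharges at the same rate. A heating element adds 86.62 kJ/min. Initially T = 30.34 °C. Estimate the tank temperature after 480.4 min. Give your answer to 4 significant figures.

First-law balance (no shaft work): M c_p dT/dt = ṁ c_p (T_in − T) + 86.62.
Rearrange: dT/dt = (T_ss − T)/τ with τ = M/ṁ = 195.741 min and T_ss = T_in + Q̇/(ṁ c_p) = 19.0580 °C.
This is linear first-order; T(t) = T_ss + (T₀ − T_ss) e^(−t/τ).
T(480.4) = 19.0580 + (11.2820)·e^(−480.4/195.741) = 19.0580 + (11.2820)·0.0859270 = 20.0274 °C.

20.03 °C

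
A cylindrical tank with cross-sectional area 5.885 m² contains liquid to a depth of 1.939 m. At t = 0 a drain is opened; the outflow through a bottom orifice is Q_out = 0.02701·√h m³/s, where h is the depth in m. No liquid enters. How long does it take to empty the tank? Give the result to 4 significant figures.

606.8 s

With no inflow, A dh/dt = −0.02701 √h.
∫ h^(−1/2) dh = −(0.02701/A) ∫ dt, giving 2√h = 2√h₀ − (0.02701/A) t.
Tank is empty when √h = 0: t_empty = 2A√h₀/0.02701.
t_empty = 2·5.885·√1.939/0.02701 = 11.7700·1.39248/0.02701 = 606.793 s.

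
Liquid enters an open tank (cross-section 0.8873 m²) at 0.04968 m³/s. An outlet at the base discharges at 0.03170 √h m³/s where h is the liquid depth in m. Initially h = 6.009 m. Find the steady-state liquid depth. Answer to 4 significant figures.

2.456 m

Accumulation of liquid (constant cross-section A): A dh/dt = Q_in − 0.03170 √h. At steady state dh/dt = 0:
Q_in = 0.03170 √h_ss ⇒ √h_ss = 0.04968/0.03170 = 1.56719.
h_ss = 1.56719² = 2.45609 m. (Since h₀ = 6.009 m > h_ss, the level will fall toward this value.)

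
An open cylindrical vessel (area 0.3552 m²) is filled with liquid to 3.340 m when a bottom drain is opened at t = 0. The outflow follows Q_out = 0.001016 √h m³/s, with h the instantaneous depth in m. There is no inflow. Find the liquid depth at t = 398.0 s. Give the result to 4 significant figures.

Unsteady balance on liquid volume: A dh/dt = −0.001016 √h.
Separate and integrate: 2(√h − √h₀) = −(0.001016/A) t.
√h = √3.340 − 0.001016·398.0/(2·0.3552) = 1.82757 − 0.569212 = 1.25835.
h = 1.25835² = 1.58346 m.

1.583 m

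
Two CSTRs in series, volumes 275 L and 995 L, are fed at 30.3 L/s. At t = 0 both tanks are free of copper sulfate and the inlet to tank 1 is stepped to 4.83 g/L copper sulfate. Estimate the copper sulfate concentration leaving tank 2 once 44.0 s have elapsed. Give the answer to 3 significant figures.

Time constants: τᵢ = Vᵢ/Q for each well-mixed tank.
τ₁ = 275/30.3 = 9.0759 s; τ₂ = 995/30.3 = 32.838 s.
Tank 1: C₁ = C_in(1 − e^(−t/τ₁)). Tank 2 (τ₁ ≠ τ₂): C₂ = C_in[1 − (τ₁ e^(−t/τ₁) − τ₂ e^(−t/τ₂))/(τ₁ − τ₂)].
At t = 44.0: e^(−t/τ₁) = 0.0078440, e^(−t/τ₂) = 0.26187.
C₂ = 4.83·[1 − (9.0759·0.0078440 − 32.838·0.26187)/(-23.762)] = 4.83·0.64110 = 3.0965 g/L.

3.10 g/L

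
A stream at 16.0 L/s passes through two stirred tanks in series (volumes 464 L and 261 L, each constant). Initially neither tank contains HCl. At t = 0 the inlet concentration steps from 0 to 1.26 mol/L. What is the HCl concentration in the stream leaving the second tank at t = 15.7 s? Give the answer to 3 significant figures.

Time constants: τᵢ = Vᵢ/Q for each well-mixed tank.
τ₁ = 464/16.0 = 29.000 s; τ₂ = 261/16.0 = 16.312 s.
Solving the cascade with C₁(0)=C₂(0)=0 gives C₂(t) = C_in[1 − (τ₁ e^(−t/τ₁) − τ₂ e^(−t/τ₂))/(τ₁ − τ₂)].
At t = 15.7: e^(−t/τ₁) = 0.58195, e^(−t/τ₂) = 0.38196.
C₂ = 1.26·[1 − (29.000·0.58195 − 16.312·0.38196)/(12.688)] = 1.26·0.16093 = 0.20277 mol/L.

0.203 mol/L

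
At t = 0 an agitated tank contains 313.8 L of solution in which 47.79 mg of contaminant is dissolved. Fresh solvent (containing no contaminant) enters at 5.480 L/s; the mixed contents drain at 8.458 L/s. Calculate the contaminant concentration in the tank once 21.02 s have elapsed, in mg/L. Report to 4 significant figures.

Let m(t) be the amount of contaminant. Volume: V(t) = V₀ + (Q_in − Q_out) t = 313.8 − 2.97800 t; V(21.02) = 251.202 L.
No contaminant enters, so dm/dt = −Q_out · (m/V).
dm/m = −Q_out dt/(V₀ − 2.97800 t); integrating gives ln(m/m₀) = −(Q_out/(Q_in−Q_out)) ln(V/V₀).
m = m₀ (V₀/V)^(Q_out/(Q_in−Q_out)) = 47.79 × (313.8/251.202)^(-2.84016) = 25.4036 mg.
C = m/V = 25.4036/251.202 = 0.101128 mg/L.

0.1011 mg/L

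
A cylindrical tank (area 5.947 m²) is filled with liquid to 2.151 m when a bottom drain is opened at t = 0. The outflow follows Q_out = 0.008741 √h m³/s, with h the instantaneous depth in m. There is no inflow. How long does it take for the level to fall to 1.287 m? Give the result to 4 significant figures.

452.0 s

A dh/dt = −Q_out = −0.008741 √h.
∫ h^(−1/2) dh = −(0.008741/A) ∫ dt, giving 2√h = 2√h₀ − (0.008741/A) t.
t = 2A(√h₀ − √h)/0.008741 = 2·5.947·(√2.151 − √1.287)/0.008741
  = 11.8940 × (1.46663 − 1.13446) / 0.008741 = 451.986 s.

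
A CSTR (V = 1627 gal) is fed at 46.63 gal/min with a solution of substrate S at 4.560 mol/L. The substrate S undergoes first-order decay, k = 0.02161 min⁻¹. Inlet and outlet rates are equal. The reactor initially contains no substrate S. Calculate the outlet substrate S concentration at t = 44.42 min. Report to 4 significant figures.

Accumulation = in − out − consumed: V dC/dt = Q C_in − Q C − k V C.
This is linear with rate a = Q/V + k = 0.0502701 min⁻¹.
C_ss = Q C_in/(Q + kV) = 2.59976 mol/L; C(t) = C_ss + (C₀ − C_ss) e^(−a t).
C(44.42) = 2.59976 + (-2.59976)·e^(−0.0502701·44.42) = 2.59976 + (-2.59976)·0.107207 = 2.32105 mol/L.

2.321 mol/L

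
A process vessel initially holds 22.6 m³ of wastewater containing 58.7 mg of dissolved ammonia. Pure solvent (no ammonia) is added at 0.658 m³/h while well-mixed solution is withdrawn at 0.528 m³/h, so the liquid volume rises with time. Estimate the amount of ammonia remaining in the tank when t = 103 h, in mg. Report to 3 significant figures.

Let m(t) be the amount of ammonia. Volume: V(t) = V₀ + (Q_in − Q_out) t = 22.6 + 0.13000 t; V(103) = 35.990 m³.
No ammonia enters, so dm/dt = −Q_out · (m/V).
dm/m = −Q_out dt/(V₀ + 0.13000 t); integrating gives ln(m/m₀) = −(Q_out/(Q_in−Q_out)) ln(V/V₀).
m = m₀ (V₀/V)^(Q_out/(Q_in−Q_out)) = 58.7 × (22.6/35.990)^(4.0615) = 8.8697 mg.

8.87 mg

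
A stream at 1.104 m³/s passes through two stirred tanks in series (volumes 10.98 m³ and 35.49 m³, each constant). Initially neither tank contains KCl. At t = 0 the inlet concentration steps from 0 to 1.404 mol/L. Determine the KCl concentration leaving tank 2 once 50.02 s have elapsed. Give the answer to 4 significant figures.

Time constants: τᵢ = Vᵢ/Q for each well-mixed tank.
τ₁ = 10.98/1.104 = 9.94565 s; τ₂ = 35.49/1.104 = 32.1467 s.
Solving the cascade with C₁(0)=C₂(0)=0 gives C₂(t) = C_in[1 − (τ₁ e^(−t/τ₁) − τ₂ e^(−t/τ₂))/(τ₁ − τ₂)].
At t = 50.02: e^(−t/τ₁) = 0.00654317, e^(−t/τ₂) = 0.210980.
C₂ = 1.404·[1 − (9.94565·0.00654317 − 32.1467·0.210980)/(-22.2011)] = 1.404·0.697436 = 0.979200 mol/L.

0.9792 mol/L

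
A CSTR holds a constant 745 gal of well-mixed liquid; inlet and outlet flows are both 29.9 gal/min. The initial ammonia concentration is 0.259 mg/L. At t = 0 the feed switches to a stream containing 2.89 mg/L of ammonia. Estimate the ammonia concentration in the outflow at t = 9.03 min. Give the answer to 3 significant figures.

1.06 mg/L

Transient balance on the dissolved component: V dC/dt = Q(C_in − C).
Rewrite as dC/dt + C/τ = C_in/τ, τ = V/Q = 24.916 min.
Solution: C(t) = C_in + (C₀ − C_in) e^(−t/τ).
C(9.03) = 2.89 + (0.259 − 2.89)·e^(−9.03/24.916) = 2.89 + (-2.6310)·0.69600 = 1.0588 mg/L.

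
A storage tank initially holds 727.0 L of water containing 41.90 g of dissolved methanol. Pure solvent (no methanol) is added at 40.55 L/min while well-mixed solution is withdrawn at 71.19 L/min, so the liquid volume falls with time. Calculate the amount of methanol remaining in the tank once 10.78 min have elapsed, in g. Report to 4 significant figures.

10.26 g

Total volume: dV/dt = Q_in − Q_out = -30.6400 L/min, so V(t) = 727.0 − 30.6400 t and V(10.78) = 396.701 L.
No methanol enters, so dm/dt = −Q_out · (m/V).
Separate: dm/m = −Q_out dt/V(t) ⇒ ln(m/m₀) = −(Q_out/(Q_in−Q_out)) ln(V/V₀).
m = m₀ (V₀/V)^(Q_out/(Q_in−Q_out)) = 41.90 × (727.0/396.701)^(-2.32343) = 10.2562 g.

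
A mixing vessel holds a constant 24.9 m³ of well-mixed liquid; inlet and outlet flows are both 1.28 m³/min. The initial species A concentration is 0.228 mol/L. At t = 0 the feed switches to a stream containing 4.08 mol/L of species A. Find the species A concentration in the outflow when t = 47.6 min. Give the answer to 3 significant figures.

Unsteady species balance (constant V, well mixed): V dC/dt = Q(C_in − C).
Time constant τ = V/Q = 24.9/1.28 = 19.453 min.
C approaches C_in exponentially: C(t) = C_in + (C₀ − C_in) e^(−t/τ).
C(47.6) = 4.08 + (0.228 − 4.08)·e^(−47.6/19.453) = 4.08 + (-3.8520)·0.086561 = 3.7466 mol/L.

3.75 mol/L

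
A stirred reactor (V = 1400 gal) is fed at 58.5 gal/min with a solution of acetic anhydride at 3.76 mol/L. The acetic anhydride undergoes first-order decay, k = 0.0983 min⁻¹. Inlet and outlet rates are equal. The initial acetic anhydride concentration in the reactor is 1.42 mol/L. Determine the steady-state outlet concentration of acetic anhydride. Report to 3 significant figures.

1.12 mol/L

Accumulation = in − out − consumed: V dC/dt = Q C_in − Q C − k V C.
Steady state (dC/dt = 0): C_ss = Q C_in/(Q + kV) = C_in/(1 + kV/Q).
C_ss = 58.5·3.76/(58.5 + 0.0983·1400) = 219.96/196.12 = 1.1216 mol/L.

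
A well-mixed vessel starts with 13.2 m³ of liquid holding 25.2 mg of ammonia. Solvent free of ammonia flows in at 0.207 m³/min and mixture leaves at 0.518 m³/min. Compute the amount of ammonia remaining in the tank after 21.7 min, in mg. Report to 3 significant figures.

Let m(t) be the amount of ammonia. Volume: V(t) = V₀ + (Q_in − Q_out) t = 13.2 − 0.31100 t; V(21.7) = 6.4513 m³.
Solute balance: dm/dt = 0 − Q_out C = −Q_out m/V(t).
dm/m = −Q_out dt/(V₀ − 0.31100 t); integrating gives ln(m/m₀) = −(Q_out/(Q_in−Q_out)) ln(V/V₀).
m = m₀ (V₀/V)^(Q_out/(Q_in−Q_out)) = 25.2 × (13.2/6.4513)^(-1.6656) = 7.6476 mg.

7.65 mg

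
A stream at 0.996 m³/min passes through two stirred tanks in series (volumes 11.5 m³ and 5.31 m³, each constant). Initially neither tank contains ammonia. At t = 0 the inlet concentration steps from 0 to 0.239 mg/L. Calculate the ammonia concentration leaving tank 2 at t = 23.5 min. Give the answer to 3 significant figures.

Each tank obeys Vᵢ dCᵢ/dt = Q(Cᵢ₋₁ − Cᵢ), so τᵢ = Vᵢ/Q.
τ₁ = 11.5/0.996 = 11.546 min; τ₂ = 5.31/0.996 = 5.3313 min.
Solving the cascade with C₁(0)=C₂(0)=0 gives C₂(t) = C_in[1 − (τ₁ e^(−t/τ₁) − τ₂ e^(−t/τ₂))/(τ₁ − τ₂)].
At t = 23.5: e^(−t/τ₁) = 0.13064, e^(−t/τ₂) = 0.012181.
C₂ = 0.239·[1 − (11.546·0.13064 − 5.3313·0.012181)/(6.2149)] = 0.239·0.76774 = 0.18349 mg/L.

0.183 mg/L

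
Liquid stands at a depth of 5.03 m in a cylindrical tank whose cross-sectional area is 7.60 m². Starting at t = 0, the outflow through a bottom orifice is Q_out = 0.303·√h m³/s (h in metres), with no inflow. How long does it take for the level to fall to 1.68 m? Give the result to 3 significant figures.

With no inflow, A dh/dt = −0.303 √h.
Separate and integrate: 2(√h − √h₀) = −(0.303/A) t.
t = 2A(√h₀ − √h)/0.303 = 2·7.60·(√5.03 − √1.68)/0.303
  = 15.200 × (2.2428 − 1.2961) / 0.303 = 47.487 s.

47.5 s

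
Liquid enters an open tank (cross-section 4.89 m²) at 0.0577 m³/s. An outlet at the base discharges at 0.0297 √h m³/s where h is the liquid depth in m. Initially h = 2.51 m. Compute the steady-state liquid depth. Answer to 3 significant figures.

3.77 m

A dh/dt = Q_in − 0.0297 √h. Steady state requires inflow = outflow:
Q_in = 0.0297 √h_ss ⇒ √h_ss = 0.0577/0.0297 = 1.9428.
h_ss = 1.9428² = 3.7743 m. (Since h₀ = 2.51 m < h_ss, the level will rise toward this value.)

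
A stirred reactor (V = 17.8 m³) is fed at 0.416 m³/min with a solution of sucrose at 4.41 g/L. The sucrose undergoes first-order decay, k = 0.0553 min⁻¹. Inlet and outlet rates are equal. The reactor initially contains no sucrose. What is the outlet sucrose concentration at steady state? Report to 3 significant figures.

Species balance: V dC/dt = Q C_in − Q C − k V C.
At steady state: 0 = Q C_in − (Q + kV) C_ss, so C_ss = Q C_in/(Q + kV).
C_ss = 0.416·4.41/(0.416 + 0.0553·17.8) = 1.8346/1.4003 = 1.3101 g/L.

1.31 g/L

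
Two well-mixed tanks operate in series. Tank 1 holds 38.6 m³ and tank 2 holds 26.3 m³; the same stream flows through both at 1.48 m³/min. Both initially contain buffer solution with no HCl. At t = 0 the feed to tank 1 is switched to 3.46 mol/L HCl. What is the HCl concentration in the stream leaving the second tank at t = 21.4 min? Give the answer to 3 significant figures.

0.899 mol/L

Species balance on tank i: dCᵢ/dt = (Cᵢ₋₁ − Cᵢ)/τᵢ with τᵢ = Vᵢ/Q.
τ₁ = 38.6/1.48 = 26.081 min; τ₂ = 26.3/1.48 = 17.770 min.
Solving the cascade with C₁(0)=C₂(0)=0 gives C₂(t) = C_in[1 − (τ₁ e^(−t/τ₁) − τ₂ e^(−t/τ₂))/(τ₁ − τ₂)].
At t = 21.4: e^(−t/τ₁) = 0.44020, e^(−t/τ₂) = 0.29991.
C₂ = 3.46·[1 − (26.081·0.44020 − 17.770·0.29991)/(8.3108)] = 3.46·0.25983 = 0.89901 mol/L.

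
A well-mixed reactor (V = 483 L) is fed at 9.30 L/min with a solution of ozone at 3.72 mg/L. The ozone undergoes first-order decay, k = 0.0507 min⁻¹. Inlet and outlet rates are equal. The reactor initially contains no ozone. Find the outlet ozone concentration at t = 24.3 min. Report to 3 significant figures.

0.837 mg/L

Species balance: V dC/dt = Q C_in − Q C − k V C.
This is linear with rate a = Q/V + k = 0.069955 min⁻¹.
C_ss = Q C_in/(Q + kV) = 1.0239 mg/L; C(t) = C_ss + (C₀ − C_ss) e^(−a t).
C(24.3) = 1.0239 + (-1.0239)·e^(−0.069955·24.3) = 1.0239 + (-1.0239)·0.18270 = 0.83684 mg/L.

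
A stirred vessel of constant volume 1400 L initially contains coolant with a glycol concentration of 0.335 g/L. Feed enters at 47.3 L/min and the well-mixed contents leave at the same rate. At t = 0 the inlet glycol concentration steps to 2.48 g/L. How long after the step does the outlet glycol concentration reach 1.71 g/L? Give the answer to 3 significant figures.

Species balance: V dC/dt = Q(C_in − C) ⇒ τ = V/Q = 29.598 min.
C(t) = C_in + (C₀ − C_in) e^(−t/τ). Set C = 1.71 and solve for t:
e^(−t/τ) = (C − C_in)/(C₀ − C_in) = (1.71 − 2.48)/(0.335 − 2.48) = 0.35897
t = −τ ln(…) = 29.598 × 1.0245 = 30.324 min.

30.3 min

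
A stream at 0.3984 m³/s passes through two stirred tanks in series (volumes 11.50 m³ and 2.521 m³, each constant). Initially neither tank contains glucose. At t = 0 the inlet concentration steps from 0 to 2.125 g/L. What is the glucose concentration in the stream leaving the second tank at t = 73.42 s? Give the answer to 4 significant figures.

1.911 g/L

Species balance on tank i: dCᵢ/dt = (Cᵢ₋₁ − Cᵢ)/τᵢ with τᵢ = Vᵢ/Q.
τ₁ = 11.50/0.3984 = 28.8655 s; τ₂ = 2.521/0.3984 = 6.32781 s.
Solving the cascade with C₁(0)=C₂(0)=0 gives C₂(t) = C_in[1 − (τ₁ e^(−t/τ₁) − τ₂ e^(−t/τ₂))/(τ₁ − τ₂)].
At t = 73.42: e^(−t/τ₁) = 0.0785890, e^(−t/τ₂) = 9.14093e-06.
C₂ = 2.125·[1 − (28.8655·0.0785890 − 6.32781·9.14093e-06)/(22.5377)] = 2.125·0.899348 = 1.91112 g/L.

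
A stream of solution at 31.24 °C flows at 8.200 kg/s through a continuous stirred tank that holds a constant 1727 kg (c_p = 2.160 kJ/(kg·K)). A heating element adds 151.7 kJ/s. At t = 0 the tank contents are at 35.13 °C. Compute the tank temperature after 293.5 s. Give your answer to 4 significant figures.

38.64 °C

M c_p dT/dt = ṁ c_p (T_in − T) + Q̇.
Rearrange: dT/dt = (T_ss − T)/τ with τ = M/ṁ = 210.610 s and T_ss = T_in + Q̇/(ṁ c_p) = 39.8048 °C.
T approaches T_ss exponentially: T(t) = T_ss + (T₀ − T_ss) e^(−t/τ).
T(293.5) = 39.8048 + (-4.67481)·e^(−293.5/210.610) = 39.8048 + (-4.67481)·0.248187 = 38.6446 °C.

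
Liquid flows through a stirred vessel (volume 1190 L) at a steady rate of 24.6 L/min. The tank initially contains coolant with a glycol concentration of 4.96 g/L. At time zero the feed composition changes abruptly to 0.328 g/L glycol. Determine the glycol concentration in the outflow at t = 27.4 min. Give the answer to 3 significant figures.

Accumulation = in − out for the solute gives V dC/dt = Q(C_in − C).
So dC/dt = (C_in − C)/τ with τ = V/Q = 1190/24.6 = 48.374 min.
This is linear first-order; C(t) = C_in + (C₀ − C_in) e^(−t/τ).
C(27.4) = 0.328 + (4.96 − 0.328)·e^(−27.4/48.374) = 0.328 + (4.6320)·0.56755 = 2.9569 g/L.

2.96 g/L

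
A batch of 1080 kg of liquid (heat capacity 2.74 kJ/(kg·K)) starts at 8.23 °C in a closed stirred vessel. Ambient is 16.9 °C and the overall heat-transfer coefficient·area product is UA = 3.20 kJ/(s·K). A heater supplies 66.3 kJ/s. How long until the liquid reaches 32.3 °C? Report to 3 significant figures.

Unsteady energy balance on the tank contents: M c_p dT/dt = −UA(T − T_amb) + Q̇.
τ = M c_p/UA = 924.75 s; T_ss = T_amb + Q̇/UA = 16.9 + 66.3/3.20 = 37.619 °C.
T(t) = T_ss + (T₀ − T_ss)e^(−t/τ); set T = 32.3:
t = −τ ln[(T − T_ss)/(T₀ − T_ss)] = −924.75 · ln(0.18098) = 1580.7 s.

1580 s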